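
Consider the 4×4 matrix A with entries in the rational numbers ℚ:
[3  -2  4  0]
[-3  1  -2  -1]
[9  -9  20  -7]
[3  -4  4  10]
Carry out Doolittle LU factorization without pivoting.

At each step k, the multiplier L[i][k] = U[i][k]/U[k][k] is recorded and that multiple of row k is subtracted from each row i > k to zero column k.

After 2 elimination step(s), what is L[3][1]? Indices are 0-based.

Step 1: pivot at (0,0) is 3.
  row1 ← row1 − (-1)·row0  ⇒  L[1][0]=-1, U row1=(0, -1, 2, -1)
  row2 ← row2 − (3)·row0  ⇒  L[2][0]=3, U row2=(0, -3, 8, -7)
  row3 ← row3 − (1)·row0  ⇒  L[3][0]=1, U row3=(0, -2, 0, 10)
Step 2: pivot at (1,1) is -1.
  row2 ← row2 − (3)·row1  ⇒  L[2][1]=3, U row2=(0, 0, 2, -4)
  row3 ← row3 − (2)·row1  ⇒  L[3][1]=2, U row3=(0, 0, -4, 12)

L[3][1] = 2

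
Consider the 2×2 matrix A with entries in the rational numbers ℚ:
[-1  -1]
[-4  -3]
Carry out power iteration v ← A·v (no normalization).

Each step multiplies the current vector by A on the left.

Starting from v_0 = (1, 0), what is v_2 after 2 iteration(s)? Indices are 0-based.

v_2 = (5, 16)

v_0 = (1, 0).
v_1 = A·v_0 = (-1, -4).
v_2 = A·v_1 = (5, 16).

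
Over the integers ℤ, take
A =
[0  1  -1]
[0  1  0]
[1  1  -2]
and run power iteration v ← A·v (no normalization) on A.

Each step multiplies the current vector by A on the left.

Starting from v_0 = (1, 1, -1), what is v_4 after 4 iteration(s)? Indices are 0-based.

v_4 = (-7, 1, -9)

v_0 = (1, 1, -1).
v_1 = A·v_0 = (2, 1, 4).
v_2 = A·v_1 = (-3, 1, -5).
v_3 = A·v_2 = (6, 1, 8).
v_4 = A·v_3 = (-7, 1, -9).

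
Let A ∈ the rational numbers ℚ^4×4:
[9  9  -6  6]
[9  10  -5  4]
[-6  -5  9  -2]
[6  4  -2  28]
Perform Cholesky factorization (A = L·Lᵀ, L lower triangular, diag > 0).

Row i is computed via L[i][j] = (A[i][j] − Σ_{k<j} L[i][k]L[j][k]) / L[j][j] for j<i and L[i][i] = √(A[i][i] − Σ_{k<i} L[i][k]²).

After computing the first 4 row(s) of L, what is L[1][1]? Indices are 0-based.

L[1][1] = 1

Step 1: L[0][0] = √(9) = 3.
  L[1][0] = (9) / L[0][0] = 3.
Step 2: L[1][1] = √(1) = 1.
  L[2][0] = (-6) / L[0][0] = -2.
  L[2][1] = (1) / L[1][1] = 1.
Step 3: L[2][2] = √(4) = 2.
  L[3][0] = (6) / L[0][0] = 2.
  L[3][1] = (-2) / L[1][1] = -2.
  L[3][2] = (4) / L[2][2] = 2.
Step 4: L[3][3] = √(16) = 4.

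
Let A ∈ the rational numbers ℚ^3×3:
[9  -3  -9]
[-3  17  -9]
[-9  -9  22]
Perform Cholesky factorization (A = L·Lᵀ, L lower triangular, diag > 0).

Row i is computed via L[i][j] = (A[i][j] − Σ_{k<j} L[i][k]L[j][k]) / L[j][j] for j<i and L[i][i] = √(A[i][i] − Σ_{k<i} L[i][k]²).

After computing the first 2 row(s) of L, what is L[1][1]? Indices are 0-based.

Step 1: L[0][0] = √(9) = 3.
  L[1][0] = (-3) / L[0][0] = -1.
Step 2: L[1][1] = √(16) = 4.

L[1][1] = 4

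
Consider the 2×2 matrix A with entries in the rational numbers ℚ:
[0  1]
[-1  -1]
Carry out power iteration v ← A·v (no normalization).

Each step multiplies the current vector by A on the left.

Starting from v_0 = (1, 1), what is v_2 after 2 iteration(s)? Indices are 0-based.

v_2 = (-2, 1)

v_0 = (1, 1).
v_1 = A·v_0 = (1, -2).
v_2 = A·v_1 = (-2, 1).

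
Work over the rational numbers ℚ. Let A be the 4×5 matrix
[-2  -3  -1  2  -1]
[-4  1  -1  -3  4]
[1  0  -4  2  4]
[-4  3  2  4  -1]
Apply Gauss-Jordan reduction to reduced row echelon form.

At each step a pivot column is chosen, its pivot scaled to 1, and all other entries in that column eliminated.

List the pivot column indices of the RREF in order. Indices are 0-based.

pivot columns: 0, 1, 2, 3

step 1: normalize row 0 (÷-2) = (1, 3/2, 1/2, -1, 1/2)
  row 1: subtract -4×row0 = (0, 7, 1, -7, 6)
  row 2: subtract 1×row0 = (0, -3/2, -9/2, 3, 7/2)
  row 3: subtract -4×row0 = (0, 9, 4, 0, 1)
step 2: normalize row 1 (÷7) = (0, 1, 1/7, -1, 6/7)
  row 0: subtract 3/2×row1 = (1, 0, 2/7, 1/2, -11/14)
  row 2: subtract -3/2×row1 = (0, 0, -30/7, 3/2, 67/14)
  row 3: subtract 9×row1 = (0, 0, 19/7, 9, -47/7)
step 3: normalize row 2 (÷-30/7) = (0, 0, 1, -7/20, -67/60)
  row 0: subtract 2/7×row2 = (1, 0, 0, 3/5, -7/15)
  row 1: subtract 1/7×row2 = (0, 1, 0, -19/20, 61/60)
  row 3: subtract 19/7×row2 = (0, 0, 0, 199/20, -221/60)
step 4: normalize row 3 (÷199/20) = (0, 0, 0, 1, -221/597)
  row 0: subtract 3/5×row3 = (1, 0, 0, 0, -146/597)
  row 1: subtract -19/20×row3 = (0, 1, 0, 0, 397/597)
  row 2: subtract -7/20×row3 = (0, 0, 1, 0, -248/199)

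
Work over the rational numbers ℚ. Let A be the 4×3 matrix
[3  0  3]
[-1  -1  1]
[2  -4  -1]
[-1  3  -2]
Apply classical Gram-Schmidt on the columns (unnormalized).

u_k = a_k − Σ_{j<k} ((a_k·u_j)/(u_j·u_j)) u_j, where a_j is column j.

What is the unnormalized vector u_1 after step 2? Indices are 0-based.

Step 1: u_0 = a_0 = (3, -1, 2, -1).
Step 2: u_1 = a_1 − (-2/3)·u_0 = (2, -5/3, -8/3, 7/3).

u_1 = (2, -5/3, -8/3, 7/3)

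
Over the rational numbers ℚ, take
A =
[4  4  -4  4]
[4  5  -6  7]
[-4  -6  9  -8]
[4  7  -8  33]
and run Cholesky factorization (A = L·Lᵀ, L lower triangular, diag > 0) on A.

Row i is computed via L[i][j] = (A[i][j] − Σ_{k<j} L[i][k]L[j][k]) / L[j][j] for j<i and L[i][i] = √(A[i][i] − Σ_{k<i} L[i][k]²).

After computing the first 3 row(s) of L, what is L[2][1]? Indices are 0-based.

Step 1: L[0][0] = √(4) = 2.
  L[1][0] = (4) / L[0][0] = 2.
Step 2: L[1][1] = √(1) = 1.
  L[2][0] = (-4) / L[0][0] = -2.
  L[2][1] = (-2) / L[1][1] = -2.
Step 3: L[2][2] = √(1) = 1.

L[2][1] = -2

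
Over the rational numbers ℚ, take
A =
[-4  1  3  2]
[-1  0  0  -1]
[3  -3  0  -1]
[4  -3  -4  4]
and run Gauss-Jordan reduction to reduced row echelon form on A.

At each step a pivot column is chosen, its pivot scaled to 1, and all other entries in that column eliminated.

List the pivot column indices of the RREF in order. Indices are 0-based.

pivot columns: 0, 1, 2, 3

pivot(0,0)=-4: scale R0 → (1, -1/4, -3/4, -1/2)
  clear (1,0): R1 −= (-1)R0 → (0, -1/4, -3/4, -3/2)
  clear (2,0): R2 −= (3)R0 → (0, -9/4, 9/4, 1/2)
  clear (3,0): R3 −= (4)R0 → (0, -2, -1, 6)
pivot(1,1)=-1/4: scale R1 → (0, 1, 3, 6)
  clear (0,1): R0 −= (-1/4)R1 → (1, 0, 0, 1)
  clear (2,1): R2 −= (-9/4)R1 → (0, 0, 9, 14)
  clear (3,1): R3 −= (-2)R1 → (0, 0, 5, 18)
pivot(2,2)=9: scale R2 → (0, 0, 1, 14/9)
  clear (1,2): R1 −= (3)R2 → (0, 1, 0, 4/3)
  clear (3,2): R3 −= (5)R2 → (0, 0, 0, 92/9)
pivot(3,3)=92/9: scale R3 → (0, 0, 0, 1)
  clear (0,3): R0 −= (1)R3 → (1, 0, 0, 0)
  clear (1,3): R1 −= (4/3)R3 → (0, 1, 0, 0)
  clear (2,3): R2 −= (14/9)R3 → (0, 0, 1, 0)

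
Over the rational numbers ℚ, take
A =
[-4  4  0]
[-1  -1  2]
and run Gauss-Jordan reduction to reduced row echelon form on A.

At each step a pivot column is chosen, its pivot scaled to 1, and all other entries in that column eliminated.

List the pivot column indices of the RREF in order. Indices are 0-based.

pivot(0,0)=-4: scale R0 → (1, -1, 0)
  clear (1,0): R1 −= (-1)R0 → (0, -2, 2)
pivot(1,1)=-2: scale R1 → (0, 1, -1)
  clear (0,1): R0 −= (-1)R1 → (1, 0, -1)

pivot columns: 0, 1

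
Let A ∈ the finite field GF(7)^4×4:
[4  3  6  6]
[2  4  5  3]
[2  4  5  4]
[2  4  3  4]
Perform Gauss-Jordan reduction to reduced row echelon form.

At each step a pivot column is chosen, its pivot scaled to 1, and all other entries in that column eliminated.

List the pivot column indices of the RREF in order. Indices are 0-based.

pivot columns: 0, 1, 2, 3

[1] R0 /= 4  ⇒  (1, 6, 5, 5)
     R1 -= 2·R0  ⇒  (0, 6, 2, 0)
     R2 -= 2·R0  ⇒  (0, 6, 2, 1)
     R3 -= 2·R0  ⇒  (0, 6, 0, 1)
[2] R1 /= 6  ⇒  (0, 1, 5, 0)
     R0 -= 6·R1  ⇒  (1, 0, 3, 5)
     R2 -= 6·R1  ⇒  (0, 0, 0, 1)
     R3 -= 6·R1  ⇒  (0, 0, 5, 1)
[3] R2 <-> R3
[3] R2 /= 5  ⇒  (0, 0, 1, 3)
     R0 -= 3·R2  ⇒  (1, 0, 0, 3)
     R1 -= 5·R2  ⇒  (0, 1, 0, 6)
[4] R3 /= 1  ⇒  (0, 0, 0, 1)
     R0 -= 3·R3  ⇒  (1, 0, 0, 0)
     R1 -= 6·R3  ⇒  (0, 1, 0, 0)
     R2 -= 3·R3  ⇒  (0, 0, 1, 0)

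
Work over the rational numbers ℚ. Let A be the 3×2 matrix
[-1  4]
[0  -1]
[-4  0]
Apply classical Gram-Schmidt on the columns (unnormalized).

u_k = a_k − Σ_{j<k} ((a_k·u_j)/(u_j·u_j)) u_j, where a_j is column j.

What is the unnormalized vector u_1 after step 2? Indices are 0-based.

u_1 = (64/17, -1, -16/17)

Step 1: u_0 = a_0 = (-1, 0, -4).
Step 2: u_1 = a_1 − (-4/17)·u_0 = (64/17, -1, -16/17).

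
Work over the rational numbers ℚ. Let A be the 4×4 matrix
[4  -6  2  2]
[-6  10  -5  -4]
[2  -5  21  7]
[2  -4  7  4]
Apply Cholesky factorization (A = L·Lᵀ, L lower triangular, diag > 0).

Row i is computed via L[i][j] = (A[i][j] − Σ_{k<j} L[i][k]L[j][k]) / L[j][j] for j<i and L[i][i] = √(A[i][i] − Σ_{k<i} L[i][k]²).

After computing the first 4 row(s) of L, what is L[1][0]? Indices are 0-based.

Step 1: L[0][0] = √(4) = 2.
  L[1][0] = (-6) / L[0][0] = -3.
Step 2: L[1][1] = √(1) = 1.
  L[2][0] = (2) / L[0][0] = 1.
  L[2][1] = (-2) / L[1][1] = -2.
Step 3: L[2][2] = √(16) = 4.
  L[3][0] = (2) / L[0][0] = 1.
  L[3][1] = (-1) / L[1][1] = -1.
  L[3][2] = (4) / L[2][2] = 1.
Step 4: L[3][3] = √(1) = 1.

L[1][0] = -3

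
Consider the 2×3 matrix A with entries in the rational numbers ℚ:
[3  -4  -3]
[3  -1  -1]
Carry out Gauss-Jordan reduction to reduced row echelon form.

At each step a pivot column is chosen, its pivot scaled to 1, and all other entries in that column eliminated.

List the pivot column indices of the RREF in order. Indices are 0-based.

[1] R0 /= 3  ⇒  (1, -4/3, -1)
     R1 -= 3·R0  ⇒  (0, 3, 2)
[2] R1 /= 3  ⇒  (0, 1, 2/3)
     R0 -= -4/3·R1  ⇒  (1, 0, -1/9)

pivot columns: 0, 1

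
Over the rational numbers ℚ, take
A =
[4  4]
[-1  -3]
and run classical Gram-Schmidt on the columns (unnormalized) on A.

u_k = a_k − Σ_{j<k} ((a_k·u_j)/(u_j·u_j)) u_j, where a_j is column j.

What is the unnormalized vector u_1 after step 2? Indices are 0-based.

u_1 = (-8/17, -32/17)

Step 1: u_0 = a_0 = (4, -1).
Step 2: u_1 = a_1 − (19/17)·u_0 = (-8/17, -32/17).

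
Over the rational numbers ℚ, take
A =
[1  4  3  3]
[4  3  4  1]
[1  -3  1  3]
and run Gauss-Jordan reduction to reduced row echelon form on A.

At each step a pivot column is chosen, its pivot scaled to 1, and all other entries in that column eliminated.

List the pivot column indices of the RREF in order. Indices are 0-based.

[1] R0 /= 1  ⇒  (1, 4, 3, 3)
     R1 -= 4·R0  ⇒  (0, -13, -8, -11)
     R2 -= 1·R0  ⇒  (0, -7, -2, 0)
[2] R1 /= -13  ⇒  (0, 1, 8/13, 11/13)
     R0 -= 4·R1  ⇒  (1, 0, 7/13, -5/13)
     R2 -= -7·R1  ⇒  (0, 0, 30/13, 77/13)
[3] R2 /= 30/13  ⇒  (0, 0, 1, 77/30)
     R0 -= 7/13·R2  ⇒  (1, 0, 0, -53/30)
     R1 -= 8/13·R2  ⇒  (0, 1, 0, -11/15)

pivot columns: 0, 1, 2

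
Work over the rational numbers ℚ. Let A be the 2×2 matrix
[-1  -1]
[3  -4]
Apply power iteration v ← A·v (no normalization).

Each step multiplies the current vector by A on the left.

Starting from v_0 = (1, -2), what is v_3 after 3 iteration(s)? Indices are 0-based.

v_0 = (1, -2).
v_1 = A·v_0 = (1, 11).
v_2 = A·v_1 = (-12, -41).
v_3 = A·v_2 = (53, 128).

v_3 = (53, 128)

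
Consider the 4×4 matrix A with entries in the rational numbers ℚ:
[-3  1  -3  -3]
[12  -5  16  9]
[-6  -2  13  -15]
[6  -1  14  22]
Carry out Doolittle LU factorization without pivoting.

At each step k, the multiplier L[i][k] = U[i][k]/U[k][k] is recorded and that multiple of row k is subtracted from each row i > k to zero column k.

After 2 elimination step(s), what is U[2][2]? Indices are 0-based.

[col 0] pivot -3
  R1 -= -4*R0 → (0, -1, 4, -3)  (L[1][0] := -4)
  R2 -= 2*R0 → (0, -4, 19, -9)  (L[2][0] := 2)
  R3 -= -2*R0 → (0, 1, 8, 16)  (L[3][0] := -2)
[col 1] pivot -1
  R2 -= 4*R1 → (0, 0, 3, 3)  (L[2][1] := 4)
  R3 -= -1*R1 → (0, 0, 12, 13)  (L[3][1] := -1)

U[2][2] = 3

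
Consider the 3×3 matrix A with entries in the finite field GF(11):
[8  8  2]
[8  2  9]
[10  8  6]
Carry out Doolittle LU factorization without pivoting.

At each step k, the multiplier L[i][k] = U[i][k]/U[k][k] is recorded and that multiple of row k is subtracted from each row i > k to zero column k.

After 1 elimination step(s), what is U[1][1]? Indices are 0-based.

U[1][1] = 5

Step 1: pivot at (0,0) is 8.
  row1 ← row1 − (1)·row0  ⇒  L[1][0]=1, U row1=(0, 5, 7)
  row2 ← row2 − (4)·row0  ⇒  L[2][0]=4, U row2=(0, 9, 9)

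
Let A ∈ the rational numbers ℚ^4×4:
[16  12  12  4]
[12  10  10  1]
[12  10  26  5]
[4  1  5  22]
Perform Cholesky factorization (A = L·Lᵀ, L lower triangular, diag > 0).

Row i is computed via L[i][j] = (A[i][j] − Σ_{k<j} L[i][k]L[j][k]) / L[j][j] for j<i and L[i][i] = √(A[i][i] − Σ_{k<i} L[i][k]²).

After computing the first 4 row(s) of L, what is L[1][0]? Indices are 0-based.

L[1][0] = 3

Step 1: L[0][0] = √(16) = 4.
  L[1][0] = (12) / L[0][0] = 3.
Step 2: L[1][1] = √(1) = 1.
  L[2][0] = (12) / L[0][0] = 3.
  L[2][1] = (1) / L[1][1] = 1.
Step 3: L[2][2] = √(16) = 4.
  L[3][0] = (4) / L[0][0] = 1.
  L[3][1] = (-2) / L[1][1] = -2.
  L[3][2] = (4) / L[2][2] = 1.
Step 4: L[3][3] = √(16) = 4.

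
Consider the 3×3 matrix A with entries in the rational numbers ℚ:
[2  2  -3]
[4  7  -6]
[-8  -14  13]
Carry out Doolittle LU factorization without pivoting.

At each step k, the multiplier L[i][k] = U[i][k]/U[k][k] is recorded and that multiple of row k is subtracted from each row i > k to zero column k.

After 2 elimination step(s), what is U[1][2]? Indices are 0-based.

U[1][2] = 0

Step 1: pivot at (0,0) is 2.
  row1 ← row1 − (2)·row0  ⇒  L[1][0]=2, U row1=(0, 3, 0)
  row2 ← row2 − (-4)·row0  ⇒  L[2][0]=-4, U row2=(0, -6, 1)
Step 2: pivot at (1,1) is 3.
  row2 ← row2 − (-2)·row1  ⇒  L[2][1]=-2, U row2=(0, 0, 1)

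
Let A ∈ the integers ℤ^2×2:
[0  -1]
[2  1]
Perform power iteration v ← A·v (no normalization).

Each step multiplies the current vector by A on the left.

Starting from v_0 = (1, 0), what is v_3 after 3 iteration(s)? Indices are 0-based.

v_0 = (1, 0).
v_1 = A·v_0 = (0, 2).
v_2 = A·v_1 = (-2, 2).
v_3 = A·v_2 = (-2, -2).

v_3 = (-2, -2)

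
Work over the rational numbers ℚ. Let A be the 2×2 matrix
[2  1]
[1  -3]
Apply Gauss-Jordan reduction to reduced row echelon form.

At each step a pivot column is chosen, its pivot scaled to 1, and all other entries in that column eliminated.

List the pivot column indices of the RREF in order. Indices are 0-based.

pivot columns: 0, 1

[1] R0 /= 2  ⇒  (1, 1/2)
     R1 -= 1·R0  ⇒  (0, -7/2)
[2] R1 /= -7/2  ⇒  (0, 1)
     R0 -= 1/2·R1  ⇒  (1, 0)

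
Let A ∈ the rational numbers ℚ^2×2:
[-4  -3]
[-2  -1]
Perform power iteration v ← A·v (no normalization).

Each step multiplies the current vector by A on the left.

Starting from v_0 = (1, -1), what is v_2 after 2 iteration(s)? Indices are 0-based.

v_0 = (1, -1).
v_1 = A·v_0 = (-1, -1).
v_2 = A·v_1 = (7, 3).

v_2 = (7, 3)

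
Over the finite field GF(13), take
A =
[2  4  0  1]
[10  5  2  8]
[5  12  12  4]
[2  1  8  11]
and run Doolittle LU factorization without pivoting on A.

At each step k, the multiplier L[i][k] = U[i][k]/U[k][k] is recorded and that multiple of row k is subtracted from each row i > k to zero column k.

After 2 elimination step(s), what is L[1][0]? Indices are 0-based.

L[1][0] = 5

k=0: U[0][0]=2
  eliminate (1,0): mult=5, new row 1: (0, 11, 2, 3); set L[1][0]=5
  eliminate (2,0): mult=9, new row 2: (0, 2, 12, 8); set L[2][0]=9
  eliminate (3,0): mult=1, new row 3: (0, 10, 8, 10); set L[3][0]=1
k=1: U[1][1]=11
  eliminate (2,1): mult=12, new row 2: (0, 0, 1, 11); set L[2][1]=12
  eliminate (3,1): mult=8, new row 3: (0, 0, 5, 12); set L[3][1]=8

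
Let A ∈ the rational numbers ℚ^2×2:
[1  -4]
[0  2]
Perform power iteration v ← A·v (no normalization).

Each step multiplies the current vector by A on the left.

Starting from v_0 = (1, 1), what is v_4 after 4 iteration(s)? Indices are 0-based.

v_0 = (1, 1).
v_1 = A·v_0 = (-3, 2).
v_2 = A·v_1 = (-11, 4).
v_3 = A·v_2 = (-27, 8).
v_4 = A·v_3 = (-59, 16).

v_4 = (-59, 16)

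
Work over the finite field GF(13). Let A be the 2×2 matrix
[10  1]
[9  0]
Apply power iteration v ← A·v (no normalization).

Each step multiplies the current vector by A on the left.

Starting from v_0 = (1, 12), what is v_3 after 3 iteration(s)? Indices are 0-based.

v_0 = (1, 12).
v_1 = A·v_0 = (9, 9).
v_2 = A·v_1 = (8, 3).
v_3 = A·v_2 = (5, 7).

v_3 = (5, 7)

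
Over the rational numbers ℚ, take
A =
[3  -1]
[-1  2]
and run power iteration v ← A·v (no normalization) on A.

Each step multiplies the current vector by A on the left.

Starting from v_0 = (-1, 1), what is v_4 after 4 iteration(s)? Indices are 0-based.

v_4 = (-200, 125)

v_0 = (-1, 1).
v_1 = A·v_0 = (-4, 3).
v_2 = A·v_1 = (-15, 10).
v_3 = A·v_2 = (-55, 35).
v_4 = A·v_3 = (-200, 125).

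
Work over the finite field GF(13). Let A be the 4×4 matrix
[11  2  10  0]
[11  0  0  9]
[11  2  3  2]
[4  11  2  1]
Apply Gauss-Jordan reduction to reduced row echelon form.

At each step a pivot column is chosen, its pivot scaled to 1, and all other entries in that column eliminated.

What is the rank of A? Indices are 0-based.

[1] R0 /= 11  ⇒  (1, 12, 8, 0)
     R1 -= 11·R0  ⇒  (0, 11, 3, 9)
     R2 -= 11·R0  ⇒  (0, 0, 6, 2)
     R3 -= 4·R0  ⇒  (0, 2, 9, 1)
[2] R1 /= 11  ⇒  (0, 1, 5, 2)
     R0 -= 12·R1  ⇒  (1, 0, 0, 2)
     R3 -= 2·R1  ⇒  (0, 0, 12, 10)
[3] R2 /= 6  ⇒  (0, 0, 1, 9)
     R1 -= 5·R2  ⇒  (0, 1, 0, 9)
     R3 -= 12·R2  ⇒  (0, 0, 0, 6)
[4] R3 /= 6  ⇒  (0, 0, 0, 1)
     R0 -= 2·R3  ⇒  (1, 0, 0, 0)
     R1 -= 9·R3  ⇒  (0, 1, 0, 0)
     R2 -= 9·R3  ⇒  (0, 0, 1, 0)

rank = 4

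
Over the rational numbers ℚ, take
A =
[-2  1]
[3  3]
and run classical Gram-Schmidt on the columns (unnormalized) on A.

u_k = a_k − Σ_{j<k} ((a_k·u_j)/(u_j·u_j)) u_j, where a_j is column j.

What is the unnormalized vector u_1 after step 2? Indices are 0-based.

Step 1: u_0 = a_0 = (-2, 3).
Step 2: u_1 = a_1 − (7/13)·u_0 = (27/13, 18/13).

u_1 = (27/13, 18/13)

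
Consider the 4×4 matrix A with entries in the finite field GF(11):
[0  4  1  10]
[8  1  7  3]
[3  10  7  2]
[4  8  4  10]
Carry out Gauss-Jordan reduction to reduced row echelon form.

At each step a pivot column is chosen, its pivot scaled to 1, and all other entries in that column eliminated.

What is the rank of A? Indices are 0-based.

rank = 4

[1] R0 <-> R1
[1] R0 /= 8  ⇒  (1, 7, 5, 10)
     R2 -= 3·R0  ⇒  (0, 0, 3, 5)
     R3 -= 4·R0  ⇒  (0, 2, 6, 3)
[2] R1 /= 4  ⇒  (0, 1, 3, 8)
     R0 -= 7·R1  ⇒  (1, 0, 6, 9)
     R3 -= 2·R1  ⇒  (0, 0, 0, 9)
[3] R2 /= 3  ⇒  (0, 0, 1, 9)
     R0 -= 6·R2  ⇒  (1, 0, 0, 10)
     R1 -= 3·R2  ⇒  (0, 1, 0, 3)
[4] R3 /= 9  ⇒  (0, 0, 0, 1)
     R0 -= 10·R3  ⇒  (1, 0, 0, 0)
     R1 -= 3·R3  ⇒  (0, 1, 0, 0)
     R2 -= 9·R3  ⇒  (0, 0, 1, 0)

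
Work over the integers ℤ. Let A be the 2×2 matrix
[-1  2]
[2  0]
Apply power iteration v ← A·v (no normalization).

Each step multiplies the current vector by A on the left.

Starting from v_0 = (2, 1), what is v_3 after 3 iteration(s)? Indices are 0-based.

v_0 = (2, 1).
v_1 = A·v_0 = (0, 4).
v_2 = A·v_1 = (8, 0).
v_3 = A·v_2 = (-8, 16).

v_3 = (-8, 16)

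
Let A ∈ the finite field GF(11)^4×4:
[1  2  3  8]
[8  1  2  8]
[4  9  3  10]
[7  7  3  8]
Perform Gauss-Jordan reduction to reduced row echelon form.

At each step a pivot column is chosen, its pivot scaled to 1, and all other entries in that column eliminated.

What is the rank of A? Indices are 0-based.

pivot(0,0)=1: scale R0 → (1, 2, 3, 8)
  clear (1,0): R1 −= (8)R0 → (0, 7, 0, 10)
  clear (2,0): R2 −= (4)R0 → (0, 1, 2, 0)
  clear (3,0): R3 −= (7)R0 → (0, 4, 4, 7)
pivot(1,1)=7: scale R1 → (0, 1, 0, 3)
  clear (0,1): R0 −= (2)R1 → (1, 0, 3, 2)
  clear (2,1): R2 −= (1)R1 → (0, 0, 2, 8)
  clear (3,1): R3 −= (4)R1 → (0, 0, 4, 6)
pivot(2,2)=2: scale R2 → (0, 0, 1, 4)
  clear (0,2): R0 −= (3)R2 → (1, 0, 0, 1)
  clear (3,2): R3 −= (4)R2 → (0, 0, 0, 1)
pivot(3,3)=1: scale R3 → (0, 0, 0, 1)
  clear (0,3): R0 −= (1)R3 → (1, 0, 0, 0)
  clear (1,3): R1 −= (3)R3 → (0, 1, 0, 0)
  clear (2,3): R2 −= (4)R3 → (0, 0, 1, 0)

rank = 4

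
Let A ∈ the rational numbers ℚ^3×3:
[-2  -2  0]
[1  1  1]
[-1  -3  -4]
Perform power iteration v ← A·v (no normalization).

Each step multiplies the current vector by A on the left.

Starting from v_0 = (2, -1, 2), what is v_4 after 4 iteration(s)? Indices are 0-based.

v_0 = (2, -1, 2).
v_1 = A·v_0 = (-2, 3, -7).
v_2 = A·v_1 = (-2, -6, 21).
v_3 = A·v_2 = (16, 13, -64).
v_4 = A·v_3 = (-58, -35, 201).

v_4 = (-58, -35, 201)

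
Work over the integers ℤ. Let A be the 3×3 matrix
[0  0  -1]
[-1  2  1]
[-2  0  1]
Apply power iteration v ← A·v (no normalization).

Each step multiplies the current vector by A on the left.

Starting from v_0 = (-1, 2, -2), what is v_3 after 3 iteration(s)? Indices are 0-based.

v_3 = (4, 4, -4)

v_0 = (-1, 2, -2).
v_1 = A·v_0 = (2, 3, 0).
v_2 = A·v_1 = (0, 4, -4).
v_3 = A·v_2 = (4, 4, -4).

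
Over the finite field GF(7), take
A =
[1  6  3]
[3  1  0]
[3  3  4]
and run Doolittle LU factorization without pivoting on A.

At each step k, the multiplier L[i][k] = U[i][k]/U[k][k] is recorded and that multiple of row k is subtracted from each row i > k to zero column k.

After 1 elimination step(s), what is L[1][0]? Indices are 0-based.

L[1][0] = 3

Step 1: pivot at (0,0) is 1.
  row1 ← row1 − (3)·row0  ⇒  L[1][0]=3, U row1=(0, 4, 5)
  row2 ← row2 − (3)·row0  ⇒  L[2][0]=3, U row2=(0, 6, 2)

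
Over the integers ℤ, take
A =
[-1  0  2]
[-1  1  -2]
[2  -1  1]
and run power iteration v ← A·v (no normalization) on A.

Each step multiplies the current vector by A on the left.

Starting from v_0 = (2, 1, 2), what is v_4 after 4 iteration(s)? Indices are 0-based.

v_0 = (2, 1, 2).
v_1 = A·v_0 = (2, -5, 5).
v_2 = A·v_1 = (8, -17, 14).
v_3 = A·v_2 = (20, -53, 47).
v_4 = A·v_3 = (74, -167, 140).

v_4 = (74, -167, 140)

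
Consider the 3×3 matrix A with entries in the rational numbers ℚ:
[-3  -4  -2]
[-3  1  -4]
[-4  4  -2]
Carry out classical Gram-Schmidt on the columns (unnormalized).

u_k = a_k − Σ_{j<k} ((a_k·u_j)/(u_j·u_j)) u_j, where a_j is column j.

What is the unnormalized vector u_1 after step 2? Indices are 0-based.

u_1 = (-157/34, 13/34, 54/17)

Step 1: u_0 = a_0 = (-3, -3, -4).
Step 2: u_1 = a_1 − (-7/34)·u_0 = (-157/34, 13/34, 54/17).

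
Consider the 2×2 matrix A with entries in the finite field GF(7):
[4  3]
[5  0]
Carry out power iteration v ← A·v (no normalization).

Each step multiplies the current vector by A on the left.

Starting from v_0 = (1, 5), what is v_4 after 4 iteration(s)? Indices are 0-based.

v_4 = (6, 4)

v_0 = (1, 5).
v_1 = A·v_0 = (5, 5).
v_2 = A·v_1 = (0, 4).
v_3 = A·v_2 = (5, 0).
v_4 = A·v_3 = (6, 4).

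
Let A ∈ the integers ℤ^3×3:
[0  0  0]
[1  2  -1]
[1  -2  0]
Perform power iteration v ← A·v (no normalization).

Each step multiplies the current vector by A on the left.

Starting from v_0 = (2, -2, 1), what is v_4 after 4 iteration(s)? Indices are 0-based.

v_0 = (2, -2, 1).
v_1 = A·v_0 = (0, -3, 6).
v_2 = A·v_1 = (0, -12, 6).
v_3 = A·v_2 = (0, -30, 24).
v_4 = A·v_3 = (0, -84, 60).

v_4 = (0, -84, 60)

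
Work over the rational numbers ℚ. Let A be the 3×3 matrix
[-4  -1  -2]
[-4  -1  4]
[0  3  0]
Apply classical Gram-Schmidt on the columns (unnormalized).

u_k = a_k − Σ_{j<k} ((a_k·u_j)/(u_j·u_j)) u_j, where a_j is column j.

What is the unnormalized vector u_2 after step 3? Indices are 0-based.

u_2 = (-3, 3, 0)

Step 1: u_0 = a_0 = (-4, -4, 0).
Step 2: u_1 = a_1 − (1/4)·u_0 = (0, 0, 3).
Step 3: u_2 = a_2 − (-1/4)·u_0 − (0)·u_1 = (-3, 3, 0).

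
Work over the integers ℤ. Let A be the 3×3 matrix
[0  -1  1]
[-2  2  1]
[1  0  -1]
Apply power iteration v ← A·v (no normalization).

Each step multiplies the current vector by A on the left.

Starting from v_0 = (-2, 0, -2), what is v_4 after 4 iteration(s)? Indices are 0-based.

v_4 = (-18, 56, -10)

v_0 = (-2, 0, -2).
v_1 = A·v_0 = (-2, 2, 0).
v_2 = A·v_1 = (-2, 8, -2).
v_3 = A·v_2 = (-10, 18, 0).
v_4 = A·v_3 = (-18, 56, -10).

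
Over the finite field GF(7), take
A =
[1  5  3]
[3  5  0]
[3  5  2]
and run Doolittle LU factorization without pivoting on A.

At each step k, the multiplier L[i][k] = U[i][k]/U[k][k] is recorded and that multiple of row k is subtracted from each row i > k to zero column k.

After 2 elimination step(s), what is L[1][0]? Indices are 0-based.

L[1][0] = 3

[col 0] pivot 1
  R1 -= 3*R0 → (0, 4, 5)  (L[1][0] := 3)
  R2 -= 3*R0 → (0, 4, 0)  (L[2][0] := 3)
[col 1] pivot 4
  R2 -= 1*R1 → (0, 0, 2)  (L[2][1] := 1)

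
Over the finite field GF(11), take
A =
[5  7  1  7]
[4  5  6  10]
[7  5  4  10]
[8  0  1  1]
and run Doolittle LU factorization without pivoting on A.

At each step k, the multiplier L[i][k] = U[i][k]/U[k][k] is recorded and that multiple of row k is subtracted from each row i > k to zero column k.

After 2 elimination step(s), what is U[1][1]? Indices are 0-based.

U[1][1] = 6

[col 0] pivot 5
  R1 -= 3*R0 → (0, 6, 3, 0)  (L[1][0] := 3)
  R2 -= 8*R0 → (0, 4, 7, 9)  (L[2][0] := 8)
  R3 -= 6*R0 → (0, 2, 6, 3)  (L[3][0] := 6)
[col 1] pivot 6
  R2 -= 8*R1 → (0, 0, 5, 9)  (L[2][1] := 8)
  R3 -= 4*R1 → (0, 0, 5, 3)  (L[3][1] := 4)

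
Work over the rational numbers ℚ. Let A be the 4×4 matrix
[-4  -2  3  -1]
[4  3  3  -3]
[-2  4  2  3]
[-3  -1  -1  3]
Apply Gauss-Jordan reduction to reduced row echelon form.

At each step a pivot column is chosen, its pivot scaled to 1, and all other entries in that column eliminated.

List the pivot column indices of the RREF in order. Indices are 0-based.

pivot columns: 0, 1, 2, 3

step 1: normalize row 0 (÷-4) = (1, 1/2, -3/4, 1/4)
  row 1: subtract 4×row0 = (0, 1, 6, -4)
  row 2: subtract -2×row0 = (0, 5, 1/2, 7/2)
  row 3: subtract -3×row0 = (0, 1/2, -13/4, 15/4)
step 2: normalize row 1 (÷1) = (0, 1, 6, -4)
  row 0: subtract 1/2×row1 = (1, 0, -15/4, 9/4)
  row 2: subtract 5×row1 = (0, 0, -59/2, 47/2)
  row 3: subtract 1/2×row1 = (0, 0, -25/4, 23/4)
step 3: normalize row 2 (÷-59/2) = (0, 0, 1, -47/59)
  row 0: subtract -15/4×row2 = (1, 0, 0, -87/118)
  row 1: subtract 6×row2 = (0, 1, 0, 46/59)
  row 3: subtract -25/4×row2 = (0, 0, 0, 91/118)
step 4: normalize row 3 (÷91/118) = (0, 0, 0, 1)
  row 0: subtract -87/118×row3 = (1, 0, 0, 0)
  row 1: subtract 46/59×row3 = (0, 1, 0, 0)
  row 2: subtract -47/59×row3 = (0, 0, 1, 0)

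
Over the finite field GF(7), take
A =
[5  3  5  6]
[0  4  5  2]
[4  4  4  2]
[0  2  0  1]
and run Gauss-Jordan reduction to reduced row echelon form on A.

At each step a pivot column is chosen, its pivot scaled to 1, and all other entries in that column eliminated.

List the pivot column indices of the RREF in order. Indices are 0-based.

pivot columns: 0, 1, 2, 3

[1] R0 /= 5  ⇒  (1, 2, 1, 4)
     R2 -= 4·R0  ⇒  (0, 3, 0, 0)
[2] R1 /= 4  ⇒  (0, 1, 3, 4)
     R0 -= 2·R1  ⇒  (1, 0, 2, 3)
     R2 -= 3·R1  ⇒  (0, 0, 5, 2)
     R3 -= 2·R1  ⇒  (0, 0, 1, 0)
[3] R2 /= 5  ⇒  (0, 0, 1, 6)
     R0 -= 2·R2  ⇒  (1, 0, 0, 5)
     R1 -= 3·R2  ⇒  (0, 1, 0, 0)
     R3 -= 1·R2  ⇒  (0, 0, 0, 1)
[4] R3 /= 1  ⇒  (0, 0, 0, 1)
     R0 -= 5·R3  ⇒  (1, 0, 0, 0)
     R2 -= 6·R3  ⇒  (0, 0, 1, 0)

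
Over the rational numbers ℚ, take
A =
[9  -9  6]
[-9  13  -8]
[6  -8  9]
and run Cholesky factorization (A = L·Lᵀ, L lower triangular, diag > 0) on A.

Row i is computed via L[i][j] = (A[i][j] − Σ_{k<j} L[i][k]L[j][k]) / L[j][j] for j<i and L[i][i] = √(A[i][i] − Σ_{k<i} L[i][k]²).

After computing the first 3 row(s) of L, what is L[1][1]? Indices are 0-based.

Step 1: L[0][0] = √(9) = 3.
  L[1][0] = (-9) / L[0][0] = -3.
Step 2: L[1][1] = √(4) = 2.
  L[2][0] = (6) / L[0][0] = 2.
  L[2][1] = (-2) / L[1][1] = -1.
Step 3: L[2][2] = √(4) = 2.

L[1][1] = 2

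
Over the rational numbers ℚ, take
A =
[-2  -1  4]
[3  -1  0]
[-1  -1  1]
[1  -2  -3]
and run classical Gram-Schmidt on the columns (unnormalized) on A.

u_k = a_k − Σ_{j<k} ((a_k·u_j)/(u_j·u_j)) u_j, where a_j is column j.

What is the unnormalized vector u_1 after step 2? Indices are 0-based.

Step 1: u_0 = a_0 = (-2, 3, -1, 1).
Step 2: u_1 = a_1 − (-2/15)·u_0 = (-19/15, -3/5, -17/15, -28/15).

u_1 = (-19/15, -3/5, -17/15, -28/15)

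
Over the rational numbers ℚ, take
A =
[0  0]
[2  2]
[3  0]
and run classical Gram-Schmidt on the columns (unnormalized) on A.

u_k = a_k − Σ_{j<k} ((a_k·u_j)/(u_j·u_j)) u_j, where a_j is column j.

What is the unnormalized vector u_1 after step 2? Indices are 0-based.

Step 1: u_0 = a_0 = (0, 2, 3).
Step 2: u_1 = a_1 − (4/13)·u_0 = (0, 18/13, -12/13).

u_1 = (0, 18/13, -12/13)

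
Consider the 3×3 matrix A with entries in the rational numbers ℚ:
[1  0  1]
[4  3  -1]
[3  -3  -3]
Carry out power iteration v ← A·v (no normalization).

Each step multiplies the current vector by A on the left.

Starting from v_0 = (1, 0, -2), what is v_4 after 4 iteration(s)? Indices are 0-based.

v_0 = (1, 0, -2).
v_1 = A·v_0 = (-1, 6, 9).
v_2 = A·v_1 = (8, 5, -48).
v_3 = A·v_2 = (-40, 95, 153).
v_4 = A·v_3 = (113, -28, -864).

v_4 = (113, -28, -864)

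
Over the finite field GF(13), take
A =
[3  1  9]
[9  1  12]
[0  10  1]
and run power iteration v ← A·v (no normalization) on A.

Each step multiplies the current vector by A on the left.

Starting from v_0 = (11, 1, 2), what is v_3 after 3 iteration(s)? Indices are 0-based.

v_3 = (12, 12, 6)

v_0 = (11, 1, 2).
v_1 = A·v_0 = (0, 7, 12).
v_2 = A·v_1 = (11, 8, 4).
v_3 = A·v_2 = (12, 12, 6).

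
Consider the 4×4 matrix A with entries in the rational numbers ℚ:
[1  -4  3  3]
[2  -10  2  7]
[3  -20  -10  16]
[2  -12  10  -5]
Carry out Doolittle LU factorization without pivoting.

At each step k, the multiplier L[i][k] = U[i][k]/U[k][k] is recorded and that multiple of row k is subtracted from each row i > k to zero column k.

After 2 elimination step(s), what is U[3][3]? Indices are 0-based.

U[3][3] = -13

[col 0] pivot 1
  R1 -= 2*R0 → (0, -2, -4, 1)  (L[1][0] := 2)
  R2 -= 3*R0 → (0, -8, -19, 7)  (L[2][0] := 3)
  R3 -= 2*R0 → (0, -4, 4, -11)  (L[3][0] := 2)
[col 1] pivot -2
  R2 -= 4*R1 → (0, 0, -3, 3)  (L[2][1] := 4)
  R3 -= 2*R1 → (0, 0, 12, -13)  (L[3][1] := 2)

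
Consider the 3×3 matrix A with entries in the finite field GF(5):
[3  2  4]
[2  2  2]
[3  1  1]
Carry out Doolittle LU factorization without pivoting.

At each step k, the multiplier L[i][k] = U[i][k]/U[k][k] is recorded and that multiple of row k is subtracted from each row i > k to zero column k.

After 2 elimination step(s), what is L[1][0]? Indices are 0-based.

Step 1: pivot at (0,0) is 3.
  row1 ← row1 − (4)·row0  ⇒  L[1][0]=4, U row1=(0, 4, 1)
  row2 ← row2 − (1)·row0  ⇒  L[2][0]=1, U row2=(0, 4, 2)
Step 2: pivot at (1,1) is 4.
  row2 ← row2 − (1)·row1  ⇒  L[2][1]=1, U row2=(0, 0, 1)

L[1][0] = 4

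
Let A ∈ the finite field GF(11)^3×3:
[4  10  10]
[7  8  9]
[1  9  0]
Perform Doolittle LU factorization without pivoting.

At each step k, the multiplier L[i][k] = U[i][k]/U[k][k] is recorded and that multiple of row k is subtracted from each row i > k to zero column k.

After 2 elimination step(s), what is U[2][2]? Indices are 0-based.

U[2][2] = 5

[col 0] pivot 4
  R1 -= 10*R0 → (0, 7, 8)  (L[1][0] := 10)
  R2 -= 3*R0 → (0, 1, 3)  (L[2][0] := 3)
[col 1] pivot 7
  R2 -= 8*R1 → (0, 0, 5)  (L[2][1] := 8)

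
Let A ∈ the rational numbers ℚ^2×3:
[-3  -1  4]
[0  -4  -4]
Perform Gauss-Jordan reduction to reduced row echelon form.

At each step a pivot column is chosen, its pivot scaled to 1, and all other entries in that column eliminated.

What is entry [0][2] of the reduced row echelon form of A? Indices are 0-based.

M[0][2] = -5/3

step 1: normalize row 0 (÷-3) = (1, 1/3, -4/3)
step 2: normalize row 1 (÷-4) = (0, 1, 1)
  row 0: subtract 1/3×row1 = (1, 0, -5/3)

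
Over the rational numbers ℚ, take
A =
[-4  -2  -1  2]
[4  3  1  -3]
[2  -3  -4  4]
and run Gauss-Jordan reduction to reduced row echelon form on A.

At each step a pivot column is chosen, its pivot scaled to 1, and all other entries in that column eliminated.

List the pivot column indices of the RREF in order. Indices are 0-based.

step 1: normalize row 0 (÷-4) = (1, 1/2, 1/4, -1/2)
  row 1: subtract 4×row0 = (0, 1, 0, -1)
  row 2: subtract 2×row0 = (0, -4, -9/2, 5)
step 2: normalize row 1 (÷1) = (0, 1, 0, -1)
  row 0: subtract 1/2×row1 = (1, 0, 1/4, 0)
  row 2: subtract -4×row1 = (0, 0, -9/2, 1)
step 3: normalize row 2 (÷-9/2) = (0, 0, 1, -2/9)
  row 0: subtract 1/4×row2 = (1, 0, 0, 1/18)

pivot columns: 0, 1, 2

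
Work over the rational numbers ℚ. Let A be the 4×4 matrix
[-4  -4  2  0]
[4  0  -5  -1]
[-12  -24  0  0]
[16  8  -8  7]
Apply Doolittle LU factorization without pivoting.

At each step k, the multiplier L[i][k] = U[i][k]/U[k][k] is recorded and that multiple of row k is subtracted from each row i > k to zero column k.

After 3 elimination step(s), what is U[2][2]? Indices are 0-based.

[col 0] pivot -4
  R1 -= -1*R0 → (0, -4, -3, -1)  (L[1][0] := -1)
  R2 -= 3*R0 → (0, -12, -6, 0)  (L[2][0] := 3)
  R3 -= -4*R0 → (0, -8, 0, 7)  (L[3][0] := -4)
[col 1] pivot -4
  R2 -= 3*R1 → (0, 0, 3, 3)  (L[2][1] := 3)
  R3 -= 2*R1 → (0, 0, 6, 9)  (L[3][1] := 2)
[col 2] pivot 3
  R3 -= 2*R2 → (0, 0, 0, 3)  (L[3][2] := 2)

U[2][2] = 3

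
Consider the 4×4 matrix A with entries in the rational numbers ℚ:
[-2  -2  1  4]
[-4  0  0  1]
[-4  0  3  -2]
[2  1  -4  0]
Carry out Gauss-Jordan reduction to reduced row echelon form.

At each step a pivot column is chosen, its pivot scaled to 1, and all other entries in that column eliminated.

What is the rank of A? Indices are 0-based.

rank = 4

[1] R0 /= -2  ⇒  (1, 1, -1/2, -2)
     R1 -= -4·R0  ⇒  (0, 4, -2, -7)
     R2 -= -4·R0  ⇒  (0, 4, 1, -10)
     R3 -= 2·R0  ⇒  (0, -1, -3, 4)
[2] R1 /= 4  ⇒  (0, 1, -1/2, -7/4)
     R0 -= 1·R1  ⇒  (1, 0, 0, -1/4)
     R2 -= 4·R1  ⇒  (0, 0, 3, -3)
     R3 -= -1·R1  ⇒  (0, 0, -7/2, 9/4)
[3] R2 /= 3  ⇒  (0, 0, 1, -1)
     R1 -= -1/2·R2  ⇒  (0, 1, 0, -9/4)
     R3 -= -7/2·R2  ⇒  (0, 0, 0, -5/4)
[4] R3 /= -5/4  ⇒  (0, 0, 0, 1)
     R0 -= -1/4·R3  ⇒  (1, 0, 0, 0)
     R1 -= -9/4·R3  ⇒  (0, 1, 0, 0)
     R2 -= -1·R3  ⇒  (0, 0, 1, 0)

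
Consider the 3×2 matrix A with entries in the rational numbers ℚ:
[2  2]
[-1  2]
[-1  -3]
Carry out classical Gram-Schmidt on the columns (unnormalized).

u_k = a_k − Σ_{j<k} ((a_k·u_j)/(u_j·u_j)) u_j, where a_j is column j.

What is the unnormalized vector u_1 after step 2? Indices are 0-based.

u_1 = (1/3, 17/6, -13/6)

Step 1: u_0 = a_0 = (2, -1, -1).
Step 2: u_1 = a_1 − (5/6)·u_0 = (1/3, 17/6, -13/6).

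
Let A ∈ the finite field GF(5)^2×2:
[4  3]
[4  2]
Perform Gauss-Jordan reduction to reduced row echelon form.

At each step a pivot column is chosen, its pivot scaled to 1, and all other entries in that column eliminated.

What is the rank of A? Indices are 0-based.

[1] R0 /= 4  ⇒  (1, 2)
     R1 -= 4·R0  ⇒  (0, 4)
[2] R1 /= 4  ⇒  (0, 1)
     R0 -= 2·R1  ⇒  (1, 0)

rank = 2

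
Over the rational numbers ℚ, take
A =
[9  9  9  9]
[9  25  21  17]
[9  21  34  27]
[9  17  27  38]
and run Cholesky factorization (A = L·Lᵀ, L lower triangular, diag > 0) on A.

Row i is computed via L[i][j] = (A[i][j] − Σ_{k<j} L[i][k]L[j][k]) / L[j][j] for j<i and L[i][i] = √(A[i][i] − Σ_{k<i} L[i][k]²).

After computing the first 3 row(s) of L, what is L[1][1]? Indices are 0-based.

Step 1: L[0][0] = √(9) = 3.
  L[1][0] = (9) / L[0][0] = 3.
Step 2: L[1][1] = √(16) = 4.
  L[2][0] = (9) / L[0][0] = 3.
  L[2][1] = (12) / L[1][1] = 3.
Step 3: L[2][2] = √(16) = 4.

L[1][1] = 4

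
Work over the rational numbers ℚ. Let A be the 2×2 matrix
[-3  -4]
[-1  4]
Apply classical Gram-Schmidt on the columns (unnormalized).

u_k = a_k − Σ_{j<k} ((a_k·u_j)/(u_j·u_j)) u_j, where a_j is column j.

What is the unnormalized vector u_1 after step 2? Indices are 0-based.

u_1 = (-8/5, 24/5)

Step 1: u_0 = a_0 = (-3, -1).
Step 2: u_1 = a_1 − (4/5)·u_0 = (-8/5, 24/5).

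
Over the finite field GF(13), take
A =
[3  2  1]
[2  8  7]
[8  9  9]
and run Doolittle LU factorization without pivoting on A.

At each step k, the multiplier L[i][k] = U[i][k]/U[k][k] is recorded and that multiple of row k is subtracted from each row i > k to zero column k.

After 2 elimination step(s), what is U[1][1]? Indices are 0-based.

U[1][1] = 11

Step 1: pivot at (0,0) is 3.
  row1 ← row1 − (5)·row0  ⇒  L[1][0]=5, U row1=(0, 11, 2)
  row2 ← row2 − (7)·row0  ⇒  L[2][0]=7, U row2=(0, 8, 2)
Step 2: pivot at (1,1) is 11.
  row2 ← row2 − (9)·row1  ⇒  L[2][1]=9, U row2=(0, 0, 10)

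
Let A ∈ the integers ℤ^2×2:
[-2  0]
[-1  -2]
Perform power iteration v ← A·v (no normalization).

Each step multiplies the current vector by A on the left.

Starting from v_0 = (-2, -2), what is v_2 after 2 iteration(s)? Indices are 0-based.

v_2 = (-8, -16)

v_0 = (-2, -2).
v_1 = A·v_0 = (4, 6).
v_2 = A·v_1 = (-8, -16).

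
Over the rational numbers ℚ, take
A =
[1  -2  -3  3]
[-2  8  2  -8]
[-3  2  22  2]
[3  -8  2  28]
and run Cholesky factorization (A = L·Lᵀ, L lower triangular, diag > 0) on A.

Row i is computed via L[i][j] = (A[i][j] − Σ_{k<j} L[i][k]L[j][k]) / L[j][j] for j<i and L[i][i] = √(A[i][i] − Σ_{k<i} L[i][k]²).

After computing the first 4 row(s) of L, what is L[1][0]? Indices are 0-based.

Step 1: L[0][0] = √(1) = 1.
  L[1][0] = (-2) / L[0][0] = -2.
Step 2: L[1][1] = √(4) = 2.
  L[2][0] = (-3) / L[0][0] = -3.
  L[2][1] = (-4) / L[1][1] = -2.
Step 3: L[2][2] = √(9) = 3.
  L[3][0] = (3) / L[0][0] = 3.
  L[3][1] = (-2) / L[1][1] = -1.
  L[3][2] = (9) / L[2][2] = 3.
Step 4: L[3][3] = √(9) = 3.

L[1][0] = -2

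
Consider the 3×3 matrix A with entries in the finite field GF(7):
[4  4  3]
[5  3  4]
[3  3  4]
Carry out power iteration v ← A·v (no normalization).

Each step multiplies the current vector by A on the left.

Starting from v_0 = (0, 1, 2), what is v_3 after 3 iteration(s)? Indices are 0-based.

v_0 = (0, 1, 2).
v_1 = A·v_0 = (3, 4, 4).
v_2 = A·v_1 = (5, 1, 2).
v_3 = A·v_2 = (2, 1, 5).

v_3 = (2, 1, 5)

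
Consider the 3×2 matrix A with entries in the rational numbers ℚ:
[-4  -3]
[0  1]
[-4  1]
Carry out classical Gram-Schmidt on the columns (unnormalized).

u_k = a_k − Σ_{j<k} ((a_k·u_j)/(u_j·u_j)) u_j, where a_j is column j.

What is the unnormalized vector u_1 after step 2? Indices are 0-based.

Step 1: u_0 = a_0 = (-4, 0, -4).
Step 2: u_1 = a_1 − (1/4)·u_0 = (-2, 1, 2).

u_1 = (-2, 1, 2)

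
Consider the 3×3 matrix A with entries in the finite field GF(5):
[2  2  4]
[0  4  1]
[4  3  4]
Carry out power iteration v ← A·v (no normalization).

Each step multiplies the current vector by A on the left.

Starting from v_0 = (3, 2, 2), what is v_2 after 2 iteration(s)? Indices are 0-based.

v_2 = (0, 1, 1)

v_0 = (3, 2, 2).
v_1 = A·v_0 = (3, 0, 1).
v_2 = A·v_1 = (0, 1, 1).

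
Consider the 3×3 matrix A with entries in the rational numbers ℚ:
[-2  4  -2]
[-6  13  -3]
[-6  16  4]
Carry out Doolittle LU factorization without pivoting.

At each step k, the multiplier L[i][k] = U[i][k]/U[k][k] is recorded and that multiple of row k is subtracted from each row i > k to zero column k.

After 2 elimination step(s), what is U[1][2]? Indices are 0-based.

k=0: U[0][0]=-2
  eliminate (1,0): mult=3, new row 1: (0, 1, 3); set L[1][0]=3
  eliminate (2,0): mult=3, new row 2: (0, 4, 10); set L[2][0]=3
k=1: U[1][1]=1
  eliminate (2,1): mult=4, new row 2: (0, 0, -2); set L[2][1]=4

U[1][2] = 3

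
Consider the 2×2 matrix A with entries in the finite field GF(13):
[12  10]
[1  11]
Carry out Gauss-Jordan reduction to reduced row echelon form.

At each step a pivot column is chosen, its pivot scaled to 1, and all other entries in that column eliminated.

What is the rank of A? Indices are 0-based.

rank = 2

step 1: normalize row 0 (÷12) = (1, 3)
  row 1: subtract 1×row0 = (0, 8)
step 2: normalize row 1 (÷8) = (0, 1)
  row 0: subtract 3×row1 = (1, 0)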